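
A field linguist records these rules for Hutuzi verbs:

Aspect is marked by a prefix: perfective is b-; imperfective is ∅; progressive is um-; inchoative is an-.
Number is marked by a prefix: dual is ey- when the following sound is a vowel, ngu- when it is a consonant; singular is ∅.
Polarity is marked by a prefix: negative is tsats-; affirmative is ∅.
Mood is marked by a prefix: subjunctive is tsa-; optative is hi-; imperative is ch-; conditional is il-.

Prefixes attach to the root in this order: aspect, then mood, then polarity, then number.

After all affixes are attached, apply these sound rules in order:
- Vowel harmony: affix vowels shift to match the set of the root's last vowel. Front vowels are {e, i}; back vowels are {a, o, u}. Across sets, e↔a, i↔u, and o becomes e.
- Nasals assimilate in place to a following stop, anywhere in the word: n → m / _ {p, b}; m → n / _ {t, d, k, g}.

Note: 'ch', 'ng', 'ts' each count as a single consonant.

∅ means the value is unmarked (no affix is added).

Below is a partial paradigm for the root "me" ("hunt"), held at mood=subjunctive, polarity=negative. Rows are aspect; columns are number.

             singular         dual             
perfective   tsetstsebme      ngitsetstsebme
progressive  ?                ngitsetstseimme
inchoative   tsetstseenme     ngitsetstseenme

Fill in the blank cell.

tsetstseimme

Attach aspect progressive um- → umme.
Attach mood subjunctive tsa- → tsaumme.
Attach polarity negative tsats- → tsatstsaumme.
number = singular: zero marking, form stays tsatstsaumme.
Apply vowel harmony: tsatstsaumme → tsetstseimme.
Nasal assimilation: no change.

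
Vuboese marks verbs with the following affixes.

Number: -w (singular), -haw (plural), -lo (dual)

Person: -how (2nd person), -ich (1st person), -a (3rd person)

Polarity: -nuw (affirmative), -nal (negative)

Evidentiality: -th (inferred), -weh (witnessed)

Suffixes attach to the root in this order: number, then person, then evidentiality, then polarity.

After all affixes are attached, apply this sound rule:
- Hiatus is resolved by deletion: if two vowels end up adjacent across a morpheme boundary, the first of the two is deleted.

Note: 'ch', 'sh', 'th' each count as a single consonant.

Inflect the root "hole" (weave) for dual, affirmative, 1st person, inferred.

holelichthnuw

Attach number dual -lo → holelo.
Attach person 1st person -ich → holeloich.
Attach evidentiality inferred -th → holeloichth.
Attach polarity affirmative -nuw → holeloichthnuw.
Apply vowel deletion: holeloichthnuw → holelichthnuw.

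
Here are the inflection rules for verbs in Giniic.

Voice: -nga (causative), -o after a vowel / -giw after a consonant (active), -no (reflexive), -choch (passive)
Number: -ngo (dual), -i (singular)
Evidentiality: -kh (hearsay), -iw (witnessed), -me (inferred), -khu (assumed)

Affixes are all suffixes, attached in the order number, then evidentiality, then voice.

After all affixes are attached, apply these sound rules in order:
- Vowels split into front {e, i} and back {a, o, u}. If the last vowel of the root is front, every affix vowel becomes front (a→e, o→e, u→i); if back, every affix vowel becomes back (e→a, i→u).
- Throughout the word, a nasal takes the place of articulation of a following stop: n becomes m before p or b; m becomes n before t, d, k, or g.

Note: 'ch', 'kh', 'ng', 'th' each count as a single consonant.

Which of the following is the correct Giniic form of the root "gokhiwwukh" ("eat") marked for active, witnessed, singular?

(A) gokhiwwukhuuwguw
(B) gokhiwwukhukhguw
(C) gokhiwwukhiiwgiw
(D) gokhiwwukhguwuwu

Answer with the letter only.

Attach number singular -i → gokhiwwukhi.
Attach evidentiality witnessed -iw → gokhiwwukhiiw.
Attach voice active -giw (after consonant 'w') → gokhiwwukhiiwgiw.
Apply vowel harmony: gokhiwwukhiiwgiw → gokhiwwukhuuwguw.
Nasal assimilation: no change.
So the correct form is gokhiwwukhuuwguw, option (A).
(D) gokhiwwukhguwuwu is wrong: it has the affixes in the wrong order.
(B) gokhiwwukhukhguw is wrong: it uses hearsay instead of witnessed for evidentiality.
(C) gokhiwwukhiiwgiw is wrong: it fails to apply the sound rule(s).

A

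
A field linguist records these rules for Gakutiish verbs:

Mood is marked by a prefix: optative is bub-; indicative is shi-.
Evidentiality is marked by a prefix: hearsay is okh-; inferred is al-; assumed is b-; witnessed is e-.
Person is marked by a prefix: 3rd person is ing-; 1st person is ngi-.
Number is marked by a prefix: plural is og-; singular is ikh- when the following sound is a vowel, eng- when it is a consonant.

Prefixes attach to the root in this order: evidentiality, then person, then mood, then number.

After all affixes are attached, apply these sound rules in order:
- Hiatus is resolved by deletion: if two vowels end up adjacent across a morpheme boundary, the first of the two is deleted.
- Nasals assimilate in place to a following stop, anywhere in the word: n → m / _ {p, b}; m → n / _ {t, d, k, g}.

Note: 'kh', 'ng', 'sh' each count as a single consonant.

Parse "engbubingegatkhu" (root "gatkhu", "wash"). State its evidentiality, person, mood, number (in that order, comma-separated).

Segment: eng-bub-ing-e-gatkhu.
evidentiality: e- → witnessed.
person: ing- → 3rd person.
mood: bub- → optative.
number: ikh/eng- → singular.

witnessed, 3rd person, optative, singular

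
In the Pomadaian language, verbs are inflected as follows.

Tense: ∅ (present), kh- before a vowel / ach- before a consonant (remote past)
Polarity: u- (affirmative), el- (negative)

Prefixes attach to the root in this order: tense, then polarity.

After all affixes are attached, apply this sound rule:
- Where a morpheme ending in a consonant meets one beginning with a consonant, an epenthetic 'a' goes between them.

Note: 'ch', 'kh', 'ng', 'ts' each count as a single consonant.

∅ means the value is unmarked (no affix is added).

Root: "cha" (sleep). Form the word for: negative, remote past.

elachacha

Attach tense remote past ach- (before consonant 'ch') → achcha.
Attach polarity negative el- → elachcha.
Apply epenthesis: elachcha → elachacha.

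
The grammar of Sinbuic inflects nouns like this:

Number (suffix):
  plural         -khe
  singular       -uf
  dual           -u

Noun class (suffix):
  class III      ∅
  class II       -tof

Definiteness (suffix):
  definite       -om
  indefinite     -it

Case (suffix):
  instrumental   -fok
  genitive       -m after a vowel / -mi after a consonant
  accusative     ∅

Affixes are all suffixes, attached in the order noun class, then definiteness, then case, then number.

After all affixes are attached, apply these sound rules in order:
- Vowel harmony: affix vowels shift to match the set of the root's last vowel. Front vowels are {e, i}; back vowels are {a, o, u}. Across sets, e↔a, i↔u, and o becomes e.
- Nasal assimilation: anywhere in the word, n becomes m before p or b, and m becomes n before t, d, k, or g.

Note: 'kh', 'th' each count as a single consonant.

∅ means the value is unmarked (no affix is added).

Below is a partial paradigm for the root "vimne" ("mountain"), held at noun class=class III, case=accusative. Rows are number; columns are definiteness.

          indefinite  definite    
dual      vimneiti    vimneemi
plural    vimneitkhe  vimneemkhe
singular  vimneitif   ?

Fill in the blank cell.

noun class = class III: zero marking, form stays vimne.
Attach definiteness definite -om → vimneom.
case = accusative: zero marking, form stays vimneom.
Attach number singular -uf → vimneomuf.
Apply vowel harmony: vimneomuf → vimneemif.
Nasal assimilation: no change.

vimneemif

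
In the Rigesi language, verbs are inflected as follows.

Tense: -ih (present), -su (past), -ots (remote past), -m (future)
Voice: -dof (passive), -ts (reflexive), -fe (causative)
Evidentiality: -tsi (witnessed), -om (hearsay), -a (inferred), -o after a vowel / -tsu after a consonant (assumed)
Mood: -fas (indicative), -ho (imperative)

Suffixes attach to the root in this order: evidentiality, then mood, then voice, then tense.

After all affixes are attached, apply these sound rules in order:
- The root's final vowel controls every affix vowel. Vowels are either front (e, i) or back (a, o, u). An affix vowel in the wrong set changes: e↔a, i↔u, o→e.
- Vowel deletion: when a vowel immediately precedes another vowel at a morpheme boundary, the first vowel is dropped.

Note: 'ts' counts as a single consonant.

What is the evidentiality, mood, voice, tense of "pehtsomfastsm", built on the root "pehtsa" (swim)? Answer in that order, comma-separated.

Segment: pehtsa-om-fas-ts-m.
evidentiality: -om → hearsay.
mood: -fas → indicative.
voice: -ts → reflexive.
tense: -m → future.

hearsay, indicative, reflexive, future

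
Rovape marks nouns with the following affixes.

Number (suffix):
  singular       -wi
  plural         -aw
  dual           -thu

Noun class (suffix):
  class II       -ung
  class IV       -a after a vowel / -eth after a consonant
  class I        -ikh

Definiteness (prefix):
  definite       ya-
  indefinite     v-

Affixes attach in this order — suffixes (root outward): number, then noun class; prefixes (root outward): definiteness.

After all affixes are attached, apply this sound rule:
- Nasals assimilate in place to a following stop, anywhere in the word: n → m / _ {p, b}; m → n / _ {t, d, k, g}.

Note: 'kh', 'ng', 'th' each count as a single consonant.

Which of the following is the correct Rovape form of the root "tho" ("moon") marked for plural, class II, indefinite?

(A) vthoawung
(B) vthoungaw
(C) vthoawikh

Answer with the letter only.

A

Attach definiteness indefinite v- → vtho.
Attach number plural -aw → vthoaw.
Attach noun class class II -ung → vthoawung.
Nasal assimilation: no change.
So the correct form is vthoawung, option (A).
(B) vthoungaw is wrong: it has the affixes in the wrong order.
(C) vthoawikh is wrong: it uses class I instead of class II for noun class.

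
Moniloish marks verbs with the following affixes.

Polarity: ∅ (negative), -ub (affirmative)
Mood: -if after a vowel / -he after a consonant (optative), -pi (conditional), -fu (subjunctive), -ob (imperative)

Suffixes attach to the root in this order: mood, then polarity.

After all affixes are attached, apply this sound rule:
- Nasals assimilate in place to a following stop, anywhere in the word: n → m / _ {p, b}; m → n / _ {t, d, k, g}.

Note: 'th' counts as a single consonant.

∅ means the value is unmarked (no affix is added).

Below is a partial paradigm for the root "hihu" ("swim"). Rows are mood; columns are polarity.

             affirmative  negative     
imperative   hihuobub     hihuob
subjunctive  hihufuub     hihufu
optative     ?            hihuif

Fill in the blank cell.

hihuifub

Attach mood optative -if (after vowel 'u') → hihuif.
Attach polarity affirmative -ub → hihuifub.
Nasal assimilation: no change.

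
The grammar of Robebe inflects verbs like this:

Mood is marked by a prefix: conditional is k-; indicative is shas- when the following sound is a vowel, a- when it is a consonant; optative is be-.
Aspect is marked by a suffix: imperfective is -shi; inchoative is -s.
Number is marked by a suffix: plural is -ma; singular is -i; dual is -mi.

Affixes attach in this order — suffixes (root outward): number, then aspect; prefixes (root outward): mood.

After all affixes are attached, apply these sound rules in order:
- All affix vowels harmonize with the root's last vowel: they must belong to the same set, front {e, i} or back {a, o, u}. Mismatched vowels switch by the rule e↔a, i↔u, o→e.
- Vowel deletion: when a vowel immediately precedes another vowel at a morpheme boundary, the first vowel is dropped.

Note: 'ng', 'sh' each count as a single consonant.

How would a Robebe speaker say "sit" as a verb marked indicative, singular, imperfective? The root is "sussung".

asussungushu

Attach mood indicative a- (before consonant 's') → asussung.
Attach number singular -i → asussungi.
Attach aspect imperfective -shi → asussungishi.
Apply vowel harmony: asussungishi → asussungushu.
Vowel deletion: no change.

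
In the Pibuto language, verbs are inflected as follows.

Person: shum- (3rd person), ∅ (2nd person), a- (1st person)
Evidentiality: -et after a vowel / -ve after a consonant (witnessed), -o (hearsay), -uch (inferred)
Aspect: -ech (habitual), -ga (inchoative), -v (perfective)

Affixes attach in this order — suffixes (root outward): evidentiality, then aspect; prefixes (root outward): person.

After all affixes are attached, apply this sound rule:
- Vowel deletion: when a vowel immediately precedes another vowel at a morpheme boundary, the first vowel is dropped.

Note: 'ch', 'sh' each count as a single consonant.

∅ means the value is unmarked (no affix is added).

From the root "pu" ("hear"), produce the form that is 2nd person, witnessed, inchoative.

Attach evidentiality witnessed -et (after vowel 'u') → puet.
person = 2nd person: zero marking, form stays puet.
Attach aspect inchoative -ga → puetga.
Apply vowel deletion: puetga → petga.

petga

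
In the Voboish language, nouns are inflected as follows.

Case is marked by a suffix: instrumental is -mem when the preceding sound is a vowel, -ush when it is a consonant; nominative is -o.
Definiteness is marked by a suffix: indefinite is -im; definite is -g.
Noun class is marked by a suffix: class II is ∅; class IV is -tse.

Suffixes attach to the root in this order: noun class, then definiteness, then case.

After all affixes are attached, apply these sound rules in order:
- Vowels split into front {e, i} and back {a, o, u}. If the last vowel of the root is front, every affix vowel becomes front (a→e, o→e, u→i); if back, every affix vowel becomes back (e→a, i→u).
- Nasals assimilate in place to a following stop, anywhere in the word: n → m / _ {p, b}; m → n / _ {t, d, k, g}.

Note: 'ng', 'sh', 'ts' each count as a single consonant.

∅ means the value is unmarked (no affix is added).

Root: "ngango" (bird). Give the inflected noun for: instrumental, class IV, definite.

Attach noun class class IV -tse → ngangotse.
Attach definiteness definite -g → ngangotseg.
Attach case instrumental -ush (after consonant 'g') → ngangotsegush.
Apply vowel harmony: ngangotsegush → ngangotsagush.
Nasal assimilation: no change.

ngangotsagush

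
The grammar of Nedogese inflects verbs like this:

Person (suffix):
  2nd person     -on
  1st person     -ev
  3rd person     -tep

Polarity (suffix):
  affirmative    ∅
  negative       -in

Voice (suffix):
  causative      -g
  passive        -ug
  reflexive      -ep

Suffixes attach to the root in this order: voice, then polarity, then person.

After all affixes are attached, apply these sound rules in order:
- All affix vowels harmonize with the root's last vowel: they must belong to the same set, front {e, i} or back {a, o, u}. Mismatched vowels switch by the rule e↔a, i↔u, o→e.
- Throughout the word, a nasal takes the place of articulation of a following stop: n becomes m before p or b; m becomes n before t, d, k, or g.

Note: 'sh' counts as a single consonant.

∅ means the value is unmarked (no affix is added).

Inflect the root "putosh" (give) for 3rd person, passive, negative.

putoshuguntap

Attach voice passive -ug → putoshug.
Attach polarity negative -in → putoshugin.
Attach person 3rd person -tep → putoshugintep.
Apply vowel harmony: putoshugintep → putoshuguntap.
Nasal assimilation: no change.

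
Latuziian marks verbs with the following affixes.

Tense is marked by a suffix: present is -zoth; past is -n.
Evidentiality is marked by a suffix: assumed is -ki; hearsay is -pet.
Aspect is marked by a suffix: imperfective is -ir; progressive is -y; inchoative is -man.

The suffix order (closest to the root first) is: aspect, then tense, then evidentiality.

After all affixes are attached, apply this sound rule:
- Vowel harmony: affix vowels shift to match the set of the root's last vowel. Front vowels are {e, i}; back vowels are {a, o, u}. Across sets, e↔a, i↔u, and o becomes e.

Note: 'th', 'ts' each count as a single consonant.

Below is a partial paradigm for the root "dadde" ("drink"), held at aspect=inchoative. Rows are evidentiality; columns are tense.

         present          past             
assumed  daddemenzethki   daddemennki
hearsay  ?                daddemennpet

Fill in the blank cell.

Attach aspect inchoative -man → daddeman.
Attach tense present -zoth → daddemanzoth.
Attach evidentiality hearsay -pet → daddemanzothpet.
Apply vowel harmony: daddemanzothpet → daddemenzethpet.

daddemenzethpet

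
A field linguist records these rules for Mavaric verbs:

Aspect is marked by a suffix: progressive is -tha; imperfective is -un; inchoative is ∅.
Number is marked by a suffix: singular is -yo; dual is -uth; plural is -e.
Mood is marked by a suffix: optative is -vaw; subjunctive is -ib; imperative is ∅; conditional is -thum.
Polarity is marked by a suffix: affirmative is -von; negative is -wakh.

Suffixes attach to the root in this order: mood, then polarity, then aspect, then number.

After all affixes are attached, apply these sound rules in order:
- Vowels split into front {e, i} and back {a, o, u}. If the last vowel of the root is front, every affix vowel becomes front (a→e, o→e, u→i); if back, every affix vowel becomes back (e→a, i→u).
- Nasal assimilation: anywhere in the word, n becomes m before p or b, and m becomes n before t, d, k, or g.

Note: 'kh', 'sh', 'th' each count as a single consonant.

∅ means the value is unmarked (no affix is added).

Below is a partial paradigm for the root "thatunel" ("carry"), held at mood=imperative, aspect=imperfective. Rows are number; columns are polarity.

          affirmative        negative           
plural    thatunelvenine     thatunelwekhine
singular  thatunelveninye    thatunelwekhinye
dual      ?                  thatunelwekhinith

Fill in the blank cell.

thatunelveninith

mood = imperative: zero marking, form stays thatunel.
Attach polarity affirmative -von → thatunelvon.
Attach aspect imperfective -un → thatunelvonun.
Attach number dual -uth → thatunelvonunuth.
Apply vowel harmony: thatunelvonunuth → thatunelveninith.
Nasal assimilation: no change.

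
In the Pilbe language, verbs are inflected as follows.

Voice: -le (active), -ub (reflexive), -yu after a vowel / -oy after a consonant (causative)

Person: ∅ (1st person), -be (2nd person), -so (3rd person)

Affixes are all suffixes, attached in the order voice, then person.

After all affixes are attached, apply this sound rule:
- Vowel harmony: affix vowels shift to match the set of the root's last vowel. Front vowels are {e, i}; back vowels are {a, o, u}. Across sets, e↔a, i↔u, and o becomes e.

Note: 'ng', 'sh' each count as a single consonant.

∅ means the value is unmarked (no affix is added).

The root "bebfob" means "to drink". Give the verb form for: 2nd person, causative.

bebfoboyba

Attach voice causative -oy (after consonant 'b') → bebfoboy.
Attach person 2nd person -be → bebfoboybe.
Apply vowel harmony: bebfoboybe → bebfoboyba.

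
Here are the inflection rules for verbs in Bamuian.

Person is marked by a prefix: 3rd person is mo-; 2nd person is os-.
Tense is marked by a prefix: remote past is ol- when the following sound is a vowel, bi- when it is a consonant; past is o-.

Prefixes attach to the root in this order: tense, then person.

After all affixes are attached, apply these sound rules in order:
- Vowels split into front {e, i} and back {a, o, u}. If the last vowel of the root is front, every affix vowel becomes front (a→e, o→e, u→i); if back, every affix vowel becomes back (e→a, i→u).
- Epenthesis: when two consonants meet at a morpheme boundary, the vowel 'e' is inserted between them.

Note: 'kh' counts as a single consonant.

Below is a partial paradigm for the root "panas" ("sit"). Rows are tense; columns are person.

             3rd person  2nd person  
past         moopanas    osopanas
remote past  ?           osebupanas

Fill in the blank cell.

mobupanas

Attach tense remote past bi- (before consonant 'p') → bipanas.
Attach person 3rd person mo- → mobipanas.
Apply vowel harmony: mobipanas → mobupanas.
Epenthesis: no change.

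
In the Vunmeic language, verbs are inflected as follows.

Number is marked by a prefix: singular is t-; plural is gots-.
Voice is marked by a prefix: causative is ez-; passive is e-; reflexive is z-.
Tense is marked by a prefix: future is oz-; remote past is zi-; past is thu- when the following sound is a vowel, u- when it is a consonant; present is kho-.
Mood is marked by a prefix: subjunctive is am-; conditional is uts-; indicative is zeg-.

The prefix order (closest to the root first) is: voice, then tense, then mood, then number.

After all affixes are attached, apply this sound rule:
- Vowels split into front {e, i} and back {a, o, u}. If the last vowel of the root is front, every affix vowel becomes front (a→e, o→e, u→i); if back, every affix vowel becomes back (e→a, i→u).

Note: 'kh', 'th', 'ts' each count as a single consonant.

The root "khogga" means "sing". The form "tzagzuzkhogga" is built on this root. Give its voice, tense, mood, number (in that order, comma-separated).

Segment: t-zeg-zi-z-khogga.
voice: z- → reflexive.
tense: zi- → remote past.
mood: zeg- → indicative.
number: t- → singular.

reflexive, remote past, indicative, singular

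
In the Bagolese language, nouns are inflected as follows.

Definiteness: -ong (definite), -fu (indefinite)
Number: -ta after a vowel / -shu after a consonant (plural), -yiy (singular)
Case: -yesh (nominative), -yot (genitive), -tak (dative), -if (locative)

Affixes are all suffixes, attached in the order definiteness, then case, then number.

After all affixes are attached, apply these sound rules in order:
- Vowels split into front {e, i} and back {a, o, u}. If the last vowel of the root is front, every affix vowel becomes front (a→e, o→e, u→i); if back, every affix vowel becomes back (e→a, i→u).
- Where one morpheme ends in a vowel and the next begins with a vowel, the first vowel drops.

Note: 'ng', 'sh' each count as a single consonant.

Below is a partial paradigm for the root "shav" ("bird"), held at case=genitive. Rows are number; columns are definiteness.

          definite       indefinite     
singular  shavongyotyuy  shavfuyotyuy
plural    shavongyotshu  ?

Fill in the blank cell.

Attach definiteness indefinite -fu → shavfu.
Attach case genitive -yot → shavfuyot.
Attach number plural -shu (after consonant 't') → shavfuyotshu.
Vowel harmony: no change.
Vowel deletion: no change.

shavfuyotshu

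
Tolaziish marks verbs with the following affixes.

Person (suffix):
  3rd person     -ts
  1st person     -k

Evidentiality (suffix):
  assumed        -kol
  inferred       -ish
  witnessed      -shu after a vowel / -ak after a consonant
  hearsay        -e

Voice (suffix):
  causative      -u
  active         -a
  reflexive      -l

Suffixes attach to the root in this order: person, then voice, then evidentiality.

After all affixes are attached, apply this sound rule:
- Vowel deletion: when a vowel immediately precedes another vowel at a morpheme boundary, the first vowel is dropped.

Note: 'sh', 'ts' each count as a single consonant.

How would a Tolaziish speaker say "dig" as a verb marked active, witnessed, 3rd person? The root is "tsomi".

tsomitsashu

Attach person 3rd person -ts → tsomits.
Attach voice active -a → tsomitsa.
Attach evidentiality witnessed -shu (after vowel 'a') → tsomitsashu.
Vowel deletion: no change.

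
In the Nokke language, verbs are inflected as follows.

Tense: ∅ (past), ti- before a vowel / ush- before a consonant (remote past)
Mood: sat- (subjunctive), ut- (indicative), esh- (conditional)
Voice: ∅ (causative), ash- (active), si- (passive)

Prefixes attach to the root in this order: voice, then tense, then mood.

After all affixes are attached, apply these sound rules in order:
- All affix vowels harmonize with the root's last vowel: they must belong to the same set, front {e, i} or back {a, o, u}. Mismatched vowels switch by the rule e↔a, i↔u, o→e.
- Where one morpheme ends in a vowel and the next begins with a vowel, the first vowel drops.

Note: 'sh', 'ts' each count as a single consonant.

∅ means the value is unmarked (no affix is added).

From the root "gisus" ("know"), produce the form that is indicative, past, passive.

utsugisus

Attach voice passive si- → sigisus.
tense = past: zero marking, form stays sigisus.
Attach mood indicative ut- → utsigisus.
Apply vowel harmony: utsigisus → utsugisus.
Vowel deletion: no change.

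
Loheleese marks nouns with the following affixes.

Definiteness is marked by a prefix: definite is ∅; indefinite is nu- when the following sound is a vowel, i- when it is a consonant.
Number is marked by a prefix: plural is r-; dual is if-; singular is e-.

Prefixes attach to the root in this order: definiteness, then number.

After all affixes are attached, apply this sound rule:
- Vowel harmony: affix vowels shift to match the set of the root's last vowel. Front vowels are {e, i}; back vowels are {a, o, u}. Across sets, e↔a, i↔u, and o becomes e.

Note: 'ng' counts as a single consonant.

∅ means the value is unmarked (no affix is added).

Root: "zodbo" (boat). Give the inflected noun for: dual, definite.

definiteness = definite: zero marking, form stays zodbo.
Attach number dual if- → ifzodbo.
Apply vowel harmony: ifzodbo → ufzodbo.

ufzodbo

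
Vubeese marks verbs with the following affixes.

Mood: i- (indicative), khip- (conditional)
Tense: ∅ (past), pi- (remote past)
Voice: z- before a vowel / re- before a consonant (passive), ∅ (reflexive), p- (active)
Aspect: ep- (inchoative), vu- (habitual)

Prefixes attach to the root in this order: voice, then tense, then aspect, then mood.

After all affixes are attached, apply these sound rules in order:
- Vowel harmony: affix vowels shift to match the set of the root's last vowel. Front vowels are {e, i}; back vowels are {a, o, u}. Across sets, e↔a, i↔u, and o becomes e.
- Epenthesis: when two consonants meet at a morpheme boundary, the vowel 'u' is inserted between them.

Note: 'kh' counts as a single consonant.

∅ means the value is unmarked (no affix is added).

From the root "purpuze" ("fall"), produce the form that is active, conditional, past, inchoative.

Attach voice active p- → ppurpuze.
tense = past: zero marking, form stays ppurpuze.
Attach aspect inchoative ep- → epppurpuze.
Attach mood conditional khip- → khipepppurpuze.
Vowel harmony: no change.
Apply epenthesis: khipepppurpuze → khipepupupurpuze.

khipepupupurpuze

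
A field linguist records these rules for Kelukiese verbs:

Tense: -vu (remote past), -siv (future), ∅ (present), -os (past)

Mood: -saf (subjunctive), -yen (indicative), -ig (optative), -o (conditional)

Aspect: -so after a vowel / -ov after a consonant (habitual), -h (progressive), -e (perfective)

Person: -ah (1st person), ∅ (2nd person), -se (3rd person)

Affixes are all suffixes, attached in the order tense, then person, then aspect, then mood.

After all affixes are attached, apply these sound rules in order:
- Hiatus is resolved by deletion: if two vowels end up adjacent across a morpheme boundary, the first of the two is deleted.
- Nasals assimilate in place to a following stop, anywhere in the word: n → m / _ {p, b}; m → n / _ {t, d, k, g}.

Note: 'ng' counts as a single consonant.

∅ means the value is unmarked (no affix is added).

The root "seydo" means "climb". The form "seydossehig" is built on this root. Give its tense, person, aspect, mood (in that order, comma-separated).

Segment: seydo-os-se-h-ig.
tense: -os → past.
person: -se → 3rd person.
aspect: -h → progressive.
mood: -ig → optative.

past, 3rd person, progressive, optative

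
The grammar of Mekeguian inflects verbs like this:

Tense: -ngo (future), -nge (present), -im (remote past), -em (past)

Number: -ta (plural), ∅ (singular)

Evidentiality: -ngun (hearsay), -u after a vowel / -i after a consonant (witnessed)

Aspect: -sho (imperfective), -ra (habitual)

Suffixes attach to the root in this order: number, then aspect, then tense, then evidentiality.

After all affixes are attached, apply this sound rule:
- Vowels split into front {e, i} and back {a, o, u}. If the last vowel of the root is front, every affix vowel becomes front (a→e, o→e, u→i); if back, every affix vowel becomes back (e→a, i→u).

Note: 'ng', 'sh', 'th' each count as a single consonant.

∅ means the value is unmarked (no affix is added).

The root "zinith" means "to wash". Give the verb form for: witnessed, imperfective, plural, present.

Attach number plural -ta → zinithta.
Attach aspect imperfective -sho → zinithtasho.
Attach tense present -nge → zinithtashonge.
Attach evidentiality witnessed -u (after vowel 'e') → zinithtashongeu.
Apply vowel harmony: zinithtashongeu → zinithteshengei.

zinithteshengei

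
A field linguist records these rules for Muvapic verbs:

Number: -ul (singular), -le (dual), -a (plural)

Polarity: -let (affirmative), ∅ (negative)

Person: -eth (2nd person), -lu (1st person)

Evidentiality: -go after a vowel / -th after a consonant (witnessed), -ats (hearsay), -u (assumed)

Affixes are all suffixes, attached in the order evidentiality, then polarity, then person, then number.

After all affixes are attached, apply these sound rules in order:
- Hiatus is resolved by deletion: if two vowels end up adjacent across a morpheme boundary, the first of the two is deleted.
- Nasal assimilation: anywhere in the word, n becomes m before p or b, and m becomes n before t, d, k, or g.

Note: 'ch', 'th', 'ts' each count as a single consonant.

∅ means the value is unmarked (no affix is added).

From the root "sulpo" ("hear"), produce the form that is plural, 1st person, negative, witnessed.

sulpogola

Attach evidentiality witnessed -go (after vowel 'o') → sulpogo.
polarity = negative: zero marking, form stays sulpogo.
Attach person 1st person -lu → sulpogolu.
Attach number plural -a → sulpogolua.
Apply vowel deletion: sulpogolua → sulpogola.
Nasal assimilation: no change.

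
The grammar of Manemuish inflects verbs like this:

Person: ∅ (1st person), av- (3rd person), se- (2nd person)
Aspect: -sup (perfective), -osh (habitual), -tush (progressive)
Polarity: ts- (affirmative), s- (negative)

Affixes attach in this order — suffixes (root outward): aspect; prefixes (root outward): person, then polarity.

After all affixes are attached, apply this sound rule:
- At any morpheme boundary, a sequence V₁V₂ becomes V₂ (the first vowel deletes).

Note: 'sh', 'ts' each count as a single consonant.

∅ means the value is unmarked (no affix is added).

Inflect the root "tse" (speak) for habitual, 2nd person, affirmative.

tssetsosh

Attach aspect habitual -osh → tseosh.
Attach person 2nd person se- → setseosh.
Attach polarity affirmative ts- → tssetseosh.
Apply vowel deletion: tssetseosh → tssetsosh.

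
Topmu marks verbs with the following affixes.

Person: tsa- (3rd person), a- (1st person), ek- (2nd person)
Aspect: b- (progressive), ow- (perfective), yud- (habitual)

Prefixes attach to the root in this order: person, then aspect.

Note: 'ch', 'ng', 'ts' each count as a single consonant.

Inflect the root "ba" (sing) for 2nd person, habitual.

Attach person 2nd person ek- → ekba.
Attach aspect habitual yud- → yudekba.

yudekba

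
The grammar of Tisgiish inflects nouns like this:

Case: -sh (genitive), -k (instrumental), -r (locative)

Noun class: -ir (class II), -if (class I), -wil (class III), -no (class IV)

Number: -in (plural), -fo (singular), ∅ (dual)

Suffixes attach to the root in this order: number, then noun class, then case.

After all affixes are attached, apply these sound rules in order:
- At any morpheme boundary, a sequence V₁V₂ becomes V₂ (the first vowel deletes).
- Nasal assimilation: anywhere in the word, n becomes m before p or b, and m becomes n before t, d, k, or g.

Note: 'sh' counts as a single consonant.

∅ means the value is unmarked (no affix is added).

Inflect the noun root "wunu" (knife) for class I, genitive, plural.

Attach number plural -in → wunuin.
Attach noun class class I -if → wunuinif.
Attach case genitive -sh → wunuinifsh.
Apply vowel deletion: wunuinifsh → wuninifsh.
Nasal assimilation: no change.

wuninifsh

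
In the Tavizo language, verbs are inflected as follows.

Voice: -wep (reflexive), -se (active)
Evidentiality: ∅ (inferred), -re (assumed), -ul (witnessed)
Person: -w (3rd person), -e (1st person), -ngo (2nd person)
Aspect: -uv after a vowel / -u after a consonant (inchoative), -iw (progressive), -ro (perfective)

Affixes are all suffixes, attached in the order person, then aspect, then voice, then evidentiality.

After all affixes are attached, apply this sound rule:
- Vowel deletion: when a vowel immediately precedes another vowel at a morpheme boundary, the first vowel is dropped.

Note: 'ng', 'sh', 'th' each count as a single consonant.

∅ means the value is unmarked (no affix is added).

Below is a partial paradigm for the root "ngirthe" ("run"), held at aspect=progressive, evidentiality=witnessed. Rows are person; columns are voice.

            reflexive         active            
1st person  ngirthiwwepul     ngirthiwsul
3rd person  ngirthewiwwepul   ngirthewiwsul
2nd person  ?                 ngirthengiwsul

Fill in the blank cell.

Attach person 2nd person -ngo → ngirthengo.
Attach aspect progressive -iw → ngirthengoiw.
Attach voice reflexive -wep → ngirthengoiwwep.
Attach evidentiality witnessed -ul → ngirthengoiwwepul.
Apply vowel deletion: ngirthengoiwwepul → ngirthengiwwepul.

ngirthengiwwepul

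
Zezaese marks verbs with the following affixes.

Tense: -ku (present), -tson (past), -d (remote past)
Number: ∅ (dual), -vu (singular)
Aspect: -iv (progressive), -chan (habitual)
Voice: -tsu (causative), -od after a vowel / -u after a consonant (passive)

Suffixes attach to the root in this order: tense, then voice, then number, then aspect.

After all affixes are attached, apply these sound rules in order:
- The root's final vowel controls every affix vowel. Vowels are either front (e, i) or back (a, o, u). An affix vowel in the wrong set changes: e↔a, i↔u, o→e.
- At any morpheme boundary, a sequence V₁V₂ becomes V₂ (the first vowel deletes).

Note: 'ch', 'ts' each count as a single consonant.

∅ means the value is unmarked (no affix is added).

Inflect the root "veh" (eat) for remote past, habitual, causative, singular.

vehdtsivichen

Attach tense remote past -d → vehd.
Attach voice causative -tsu → vehdtsu.
Attach number singular -vu → vehdtsuvu.
Attach aspect habitual -chan → vehdtsuvuchan.
Apply vowel harmony: vehdtsuvuchan → vehdtsivichen.
Vowel deletion: no change.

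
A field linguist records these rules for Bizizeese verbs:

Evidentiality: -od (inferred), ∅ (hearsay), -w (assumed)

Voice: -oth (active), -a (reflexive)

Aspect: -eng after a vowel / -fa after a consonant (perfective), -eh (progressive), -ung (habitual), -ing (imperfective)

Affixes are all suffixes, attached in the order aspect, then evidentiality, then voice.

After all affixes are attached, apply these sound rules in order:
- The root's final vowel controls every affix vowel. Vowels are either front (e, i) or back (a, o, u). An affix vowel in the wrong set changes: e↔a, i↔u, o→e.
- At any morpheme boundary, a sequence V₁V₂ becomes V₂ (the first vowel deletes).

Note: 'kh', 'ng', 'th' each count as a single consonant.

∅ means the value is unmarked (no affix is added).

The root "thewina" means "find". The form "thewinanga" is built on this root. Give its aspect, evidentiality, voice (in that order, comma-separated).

Segment: thewina-eng-a.
aspect: -eng/fa → perfective.
evidentiality: ∅ → hearsay.
voice: -a → reflexive.

perfective, hearsay, reflexive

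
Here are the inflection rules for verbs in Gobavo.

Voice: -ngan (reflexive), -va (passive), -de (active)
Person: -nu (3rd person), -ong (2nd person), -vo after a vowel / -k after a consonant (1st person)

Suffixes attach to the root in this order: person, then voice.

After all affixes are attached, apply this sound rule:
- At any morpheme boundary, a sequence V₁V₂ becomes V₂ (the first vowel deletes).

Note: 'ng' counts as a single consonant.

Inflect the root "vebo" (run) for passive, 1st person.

Attach person 1st person -vo (after vowel 'o') → vebovo.
Attach voice passive -va → vebovova.
Vowel deletion: no change.

vebovova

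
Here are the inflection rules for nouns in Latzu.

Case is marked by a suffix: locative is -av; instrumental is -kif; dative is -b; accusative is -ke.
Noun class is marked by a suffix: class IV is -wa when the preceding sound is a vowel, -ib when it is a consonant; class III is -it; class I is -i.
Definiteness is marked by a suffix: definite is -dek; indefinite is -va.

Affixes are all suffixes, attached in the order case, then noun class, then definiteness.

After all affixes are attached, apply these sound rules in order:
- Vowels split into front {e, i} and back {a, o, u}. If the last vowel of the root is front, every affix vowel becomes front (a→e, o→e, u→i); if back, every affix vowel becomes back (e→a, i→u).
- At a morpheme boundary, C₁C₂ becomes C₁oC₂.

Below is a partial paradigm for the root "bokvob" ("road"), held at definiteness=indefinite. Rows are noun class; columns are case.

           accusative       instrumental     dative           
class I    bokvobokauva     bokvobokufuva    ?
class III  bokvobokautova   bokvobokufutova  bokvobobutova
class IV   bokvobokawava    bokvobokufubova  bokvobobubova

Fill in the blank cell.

bokvobobuva

Attach case dative -b → bokvobb.
Attach noun class class I -i → bokvobbi.
Attach definiteness indefinite -va → bokvobbiva.
Apply vowel harmony: bokvobbiva → bokvobbuva.
Apply epenthesis: bokvobbuva → bokvobobuva.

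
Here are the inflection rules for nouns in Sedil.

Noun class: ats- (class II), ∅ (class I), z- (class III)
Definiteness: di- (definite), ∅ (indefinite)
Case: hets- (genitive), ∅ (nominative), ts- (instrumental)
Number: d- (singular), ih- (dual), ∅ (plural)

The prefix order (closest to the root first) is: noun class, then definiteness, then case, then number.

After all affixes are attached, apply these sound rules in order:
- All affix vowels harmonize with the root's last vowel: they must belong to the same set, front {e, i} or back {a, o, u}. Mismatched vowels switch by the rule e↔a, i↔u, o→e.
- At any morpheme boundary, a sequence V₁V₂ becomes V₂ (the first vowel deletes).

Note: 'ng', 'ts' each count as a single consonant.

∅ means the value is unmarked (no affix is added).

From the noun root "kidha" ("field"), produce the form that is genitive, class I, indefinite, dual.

uhhatskidha

noun class = class I: zero marking, form stays kidha.
definiteness = indefinite: zero marking, form stays kidha.
Attach case genitive hets- → hetskidha.
Attach number dual ih- → ihhetskidha.
Apply vowel harmony: ihhetskidha → uhhatskidha.
Vowel deletion: no change.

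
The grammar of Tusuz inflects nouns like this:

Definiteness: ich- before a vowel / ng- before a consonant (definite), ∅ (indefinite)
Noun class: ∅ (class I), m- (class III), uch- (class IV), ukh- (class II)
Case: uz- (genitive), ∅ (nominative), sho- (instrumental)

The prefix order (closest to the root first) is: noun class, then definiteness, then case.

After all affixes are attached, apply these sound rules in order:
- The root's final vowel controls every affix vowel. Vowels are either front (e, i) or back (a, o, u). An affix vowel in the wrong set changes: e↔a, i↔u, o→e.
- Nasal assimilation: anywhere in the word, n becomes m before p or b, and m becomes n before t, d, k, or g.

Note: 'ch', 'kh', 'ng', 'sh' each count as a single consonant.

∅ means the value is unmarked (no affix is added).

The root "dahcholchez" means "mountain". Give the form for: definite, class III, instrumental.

Attach noun class class III m- → mdahcholchez.
Attach definiteness definite ng- (before consonant 'm') → ngmdahcholchez.
Attach case instrumental sho- → shongmdahcholchez.
Apply vowel harmony: shongmdahcholchez → shengmdahcholchez.
Apply nasal assimilation: shengmdahcholchez → shengndahcholchez.

shengndahcholchez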